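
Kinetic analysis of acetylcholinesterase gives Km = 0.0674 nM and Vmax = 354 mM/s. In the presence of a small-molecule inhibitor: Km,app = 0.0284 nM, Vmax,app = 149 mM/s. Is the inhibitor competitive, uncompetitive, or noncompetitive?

uncompetitive

Both Km and Vmax decrease by the same factor (~2.37-fold) — characteristic of uncompetitive inhibition.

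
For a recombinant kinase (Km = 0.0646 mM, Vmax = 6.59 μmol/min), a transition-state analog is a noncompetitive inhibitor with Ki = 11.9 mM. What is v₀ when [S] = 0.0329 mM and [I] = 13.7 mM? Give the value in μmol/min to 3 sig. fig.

α = 1 + [I]/Ki = 1 + 13.7/11.9 = 2.151.
For a noncompetitive inhibitor, Vmax is reduced to Vmax/α while Km is unchanged: Km,app = 0.0646 mM, Vmax,app = 3.06 μmol/min.
v = Vmax,app·[S]/(Km,app + [S]) = 3.06 × 0.0329/(0.0646 + 0.0329) = 1.03 μmol/min.

1.03 μmol/min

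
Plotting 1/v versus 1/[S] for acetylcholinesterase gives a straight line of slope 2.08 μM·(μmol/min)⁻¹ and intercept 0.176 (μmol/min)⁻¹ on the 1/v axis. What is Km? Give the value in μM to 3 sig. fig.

11.8 μM

y-intercept = 1/Vmax ⇒ Vmax = 5.68 μmol/min; slope = Km/Vmax ⇒ Km = slope × Vmax.
Km = 2.08 × 5.68 = 11.8 μM.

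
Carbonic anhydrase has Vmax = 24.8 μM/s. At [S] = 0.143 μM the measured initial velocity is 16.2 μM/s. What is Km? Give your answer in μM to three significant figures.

v/Vmax = 16.2/24.8 = 0.6532 = [S]/(Km+[S]).
So Km + [S] = [S]/0.6532 = 0.2189 μM, giving Km = 0.2189 − 0.143 = 0.0759 μM.

0.0759 μM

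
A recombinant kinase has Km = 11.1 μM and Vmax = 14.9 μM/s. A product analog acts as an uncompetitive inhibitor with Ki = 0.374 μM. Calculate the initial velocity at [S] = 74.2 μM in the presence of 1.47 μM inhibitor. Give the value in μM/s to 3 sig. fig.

2.93 μM/s

With α = 1 + [I]/Ki = 1 + 1.47/0.374 = 4.930, the uncompetitive rate law is v = (Vmax/α)·[S] / (Km/α + [S]).
v = (14.9/4.930)×74.2 / (11.1/4.930 + 74.2) = 224.2/76.45 = 2.93 μM/s.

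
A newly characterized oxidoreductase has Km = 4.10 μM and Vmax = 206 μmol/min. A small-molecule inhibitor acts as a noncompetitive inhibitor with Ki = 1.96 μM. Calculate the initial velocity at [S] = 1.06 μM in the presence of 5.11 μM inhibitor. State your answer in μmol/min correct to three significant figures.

11.7 μmol/min

With α = 1 + [I]/Ki = 1 + 5.11/1.96 = 3.607, the noncompetitive rate law is v = (Vmax/α)·[S] / (Km + [S]).
v = (206/3.607)×1.06 / (4.10 + 1.06) = 60.54/5.160 = 11.7 μmol/min.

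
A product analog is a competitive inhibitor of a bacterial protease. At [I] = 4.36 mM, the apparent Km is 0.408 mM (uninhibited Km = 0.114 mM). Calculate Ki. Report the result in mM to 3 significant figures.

1.69 mM

Competitive: Km,app = α·Km with α = 1 + [I]/Ki.
α = Km,app/Km = 0.408/0.114 = 3.579.
Ki = [I]/(α − 1) = 4.36/2.579 = 1.69 mM.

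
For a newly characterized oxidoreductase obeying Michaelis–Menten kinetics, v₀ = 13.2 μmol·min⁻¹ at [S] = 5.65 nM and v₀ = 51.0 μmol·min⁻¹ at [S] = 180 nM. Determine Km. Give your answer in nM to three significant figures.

From v = Vmax[S]/(Km+[S]), each point gives Vmax = v(Km+[S])/[S].
Equating: 13.2(Km+5.65)/5.65 = 51.0(Km+180)/180.
2.336·Km + 13.2 = 0.2833·Km + 51.0, so (2.336 − 0.2833)·Km = 51.0 − 13.2.
Km = 37.80/2.053 = 18.4 nM; then Vmax = 13.2(18.4+5.65)/5.65 = 56.2 μmol·min⁻¹.

18.4 nM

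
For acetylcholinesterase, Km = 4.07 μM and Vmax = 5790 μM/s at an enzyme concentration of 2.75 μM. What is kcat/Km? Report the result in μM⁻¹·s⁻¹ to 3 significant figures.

517 μM⁻¹·s⁻¹

kcat = Vmax/[E]total = 5790/2.75 = 2110 s⁻¹.
kcat/Km = 2110/4.07 = 517 μM⁻¹·s⁻¹.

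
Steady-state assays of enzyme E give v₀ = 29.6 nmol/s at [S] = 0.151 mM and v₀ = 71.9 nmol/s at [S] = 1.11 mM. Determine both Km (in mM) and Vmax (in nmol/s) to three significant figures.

Km = 0.322 mM; Vmax = 92.8 nmol/s

From v = Vmax[S]/(Km+[S]), each point gives Vmax = v(Km+[S])/[S].
Equating: 29.6(Km+0.151)/0.151 = 71.9(Km+1.11)/1.11.
196.0·Km + 29.6 = 64.77·Km + 71.9, so (196.0 − 64.77)·Km = 71.9 − 29.6.
Km = 42.30/131.3 = 0.322 mM; then Vmax = 29.6(0.322+0.151)/0.151 = 92.8 nmol/s.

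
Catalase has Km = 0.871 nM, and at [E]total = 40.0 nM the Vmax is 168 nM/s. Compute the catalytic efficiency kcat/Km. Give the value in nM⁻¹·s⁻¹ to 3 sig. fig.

4.82 nM⁻¹·s⁻¹

kcat = Vmax/[E]total = 168/40.0 = 4.20 s⁻¹.
kcat/Km = 4.20/0.871 = 4.82 nM⁻¹·s⁻¹.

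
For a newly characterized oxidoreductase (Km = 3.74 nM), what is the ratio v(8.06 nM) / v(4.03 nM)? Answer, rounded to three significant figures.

Since Vmax cancels, v₂/v₁ = [S]₂(Km+[S]₁) / [S]₁(Km+[S]₂).
= 8.06×(3.74+4.03) / (4.03×(3.74+8.06)) = 62.63/47.55 = 1.32.

1.32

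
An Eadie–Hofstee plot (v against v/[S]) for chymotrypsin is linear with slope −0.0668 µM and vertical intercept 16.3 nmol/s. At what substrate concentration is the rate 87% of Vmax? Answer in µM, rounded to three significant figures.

0.447 µM

The Eadie–Hofstee slope gives Km = 0.0668 µM (slope = −Km).
v/Vmax = [S]/(Km+[S]) = 0.87 ⇒ [S] = Km·0.87/(1−0.87) = 0.0668 × 6.692 = 0.447 µM.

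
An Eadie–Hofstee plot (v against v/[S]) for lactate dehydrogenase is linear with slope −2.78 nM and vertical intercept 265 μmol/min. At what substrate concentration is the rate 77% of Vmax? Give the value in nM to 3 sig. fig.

The Eadie–Hofstee slope gives Km = 2.78 nM (slope = −Km).
v/Vmax = [S]/(Km+[S]) = 0.77 ⇒ [S] = Km·0.77/(1−0.77) = 2.78 × 3.348 = 9.31 nM.

9.31 nM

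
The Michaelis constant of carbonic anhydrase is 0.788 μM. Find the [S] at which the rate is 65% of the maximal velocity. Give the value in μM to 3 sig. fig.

1.46 μM

v/Vmax = [S]/(Km+[S]) = 0.65, so [S] = Km·0.65/(1 − 0.65) = 0.788 × 1.857.
[S] = 1.46 μM.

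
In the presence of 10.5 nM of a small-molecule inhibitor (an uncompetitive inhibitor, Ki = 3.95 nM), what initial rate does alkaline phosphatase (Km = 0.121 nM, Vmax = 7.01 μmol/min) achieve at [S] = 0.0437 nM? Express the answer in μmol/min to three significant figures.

α = 1 + [I]/Ki = 1 + 10.5/3.95 = 3.658.
For an uncompetitive inhibitor, both parameters are divided by α, giving Vmax/α and Km/α: Km,app = 0.0331 nM, Vmax,app = 1.92 μmol/min.
v = Vmax,app·[S]/(Km,app + [S]) = 1.92 × 0.0437/(0.0331 + 0.0437) = 1.09 μmol/min.

1.09 μmol/min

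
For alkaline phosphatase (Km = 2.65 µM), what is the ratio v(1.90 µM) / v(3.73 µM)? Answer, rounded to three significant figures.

The fractional saturations are [S]/(Km+[S]) = 3.73/6.380 = 0.5846 and 1.90/4.550 = 0.4176.
v₂/v₁ is just their ratio: 0.4176/0.5846 = 0.714.

0.714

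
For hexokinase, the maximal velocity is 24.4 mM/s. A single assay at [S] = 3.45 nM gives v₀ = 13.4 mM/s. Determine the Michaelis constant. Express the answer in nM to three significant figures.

From v = Vmax[S]/(Km+[S]), Km = [S](Vmax − v)/v.
Km = 3.45 × (24.4 − 13.4) / 13.4 = 37.95/13.4 = 2.83 nM.

2.83 nM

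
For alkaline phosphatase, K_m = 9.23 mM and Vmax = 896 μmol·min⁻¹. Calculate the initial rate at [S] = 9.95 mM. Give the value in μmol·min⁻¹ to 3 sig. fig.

465 μmol·min⁻¹

[S]/(Km+[S]) = 9.95/19.18 = 0.5188, the fractional saturation.
v = 0.5188 × Vmax = 0.5188 × 896 = 465 μmol·min⁻¹.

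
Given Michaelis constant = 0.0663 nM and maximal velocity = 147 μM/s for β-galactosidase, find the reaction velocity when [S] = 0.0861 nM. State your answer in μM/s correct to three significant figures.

83.0 μM/s

v = Vmax·[S]/(Km + [S]) = 147 × 0.0861 / (0.0663 + 0.0861)
  = 12.66 / 0.1524 = 83.0 μM/s.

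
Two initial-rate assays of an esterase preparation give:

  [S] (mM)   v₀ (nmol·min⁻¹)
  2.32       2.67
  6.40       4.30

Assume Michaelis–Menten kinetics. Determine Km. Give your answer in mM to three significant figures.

From v = Vmax[S]/(Km+[S]), each point gives Vmax = v(Km+[S])/[S].
Equating: 2.67(Km+2.32)/2.32 = 4.30(Km+6.40)/6.40.
1.151·Km + 2.67 = 0.6719·Km + 4.30, so (1.151 − 0.6719)·Km = 4.30 − 2.67.
Km = 1.630/0.4790 = 3.40 mM; then Vmax = 2.67(3.40+2.32)/2.32 = 6.59 nmol·min⁻¹.

3.40 mM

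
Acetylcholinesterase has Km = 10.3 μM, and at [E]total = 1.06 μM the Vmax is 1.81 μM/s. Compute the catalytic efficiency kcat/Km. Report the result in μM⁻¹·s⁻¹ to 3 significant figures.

kcat = Vmax/[E]total = 1.81/1.06 = 1.71 s⁻¹.
kcat/Km = 1.71/10.3 = 0.166 μM⁻¹·s⁻¹.

0.166 μM⁻¹·s⁻¹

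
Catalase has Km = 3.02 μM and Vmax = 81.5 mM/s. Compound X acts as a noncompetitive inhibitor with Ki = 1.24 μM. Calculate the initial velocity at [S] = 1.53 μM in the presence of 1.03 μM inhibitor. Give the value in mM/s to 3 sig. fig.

15.0 mM/s

With α = 1 + [I]/Ki = 1 + 1.03/1.24 = 1.831, the noncompetitive rate law is v = (Vmax/α)·[S] / (Km + [S]).
v = (81.5/1.831)×1.53 / (3.02 + 1.53) = 68.12/4.550 = 15.0 mM/s.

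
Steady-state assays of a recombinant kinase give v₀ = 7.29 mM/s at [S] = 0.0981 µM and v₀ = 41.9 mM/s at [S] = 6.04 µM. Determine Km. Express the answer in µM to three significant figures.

From v = Vmax[S]/(Km+[S]), each point gives Vmax = v(Km+[S])/[S].
Equating: 7.29(Km+0.0981)/0.0981 = 41.9(Km+6.04)/6.04.
74.31·Km + 7.29 = 6.937·Km + 41.9, so (74.31 − 6.937)·Km = 41.9 − 7.29.
Km = 34.61/67.37 = 0.514 µM; then Vmax = 7.29(0.514+0.0981)/0.0981 = 45.5 mM/s.

0.514 µM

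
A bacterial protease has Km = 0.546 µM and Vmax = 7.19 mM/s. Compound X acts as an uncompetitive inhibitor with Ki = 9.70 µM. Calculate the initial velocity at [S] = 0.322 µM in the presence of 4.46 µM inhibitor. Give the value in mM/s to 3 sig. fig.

2.28 mM/s

With α = 1 + [I]/Ki = 1 + 4.46/9.70 = 1.460, the uncompetitive rate law is v = (Vmax/α)·[S] / (Km/α + [S]).
v = (7.19/1.460)×0.322 / (0.546/1.460 + 0.322) = 1.586/0.6960 = 2.28 mM/s.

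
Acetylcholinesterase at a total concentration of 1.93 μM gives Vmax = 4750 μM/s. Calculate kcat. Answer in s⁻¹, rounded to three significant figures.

kcat = Vmax/[E]total = 4750 μM/s / 1.93 μM = 2460 s⁻¹.

2460 s⁻¹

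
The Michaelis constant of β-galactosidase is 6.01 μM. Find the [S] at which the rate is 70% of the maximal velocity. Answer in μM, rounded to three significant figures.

14.0 μM

v/Vmax = [S]/(Km+[S]) = 0.7, so [S] = Km·0.7/(1 − 0.7) = 6.01 × 2.333.
[S] = 14.0 μM.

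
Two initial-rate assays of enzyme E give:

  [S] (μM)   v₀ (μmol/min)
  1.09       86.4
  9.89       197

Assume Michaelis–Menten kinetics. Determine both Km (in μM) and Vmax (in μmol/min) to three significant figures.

In reciprocal form, 1/v = (Km/Vmax)·(1/[S]) + 1/Vmax. The two points give (1/[S], 1/v) = (0.9174, 0.01157) and (0.1011, 0.005076).
Slope = (0.01157 − 0.005076)/(0.9174 − 0.1011) = 0.007960; intercept = 0.01157 − 0.007960×0.9174 = 0.004271.
Vmax = 1/intercept = 234 μmol/min; Km = slope × Vmax = 0.007960 × 234 = 1.86 μM.

Km = 1.86 μM; Vmax = 234 μmol/min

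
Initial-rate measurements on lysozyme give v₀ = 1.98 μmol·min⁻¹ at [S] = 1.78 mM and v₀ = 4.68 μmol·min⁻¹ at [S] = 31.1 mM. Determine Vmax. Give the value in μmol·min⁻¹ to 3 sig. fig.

5.10 μmol·min⁻¹

From v = Vmax[S]/(Km+[S]), each point gives Vmax = v(Km+[S])/[S].
Equating: 1.98(Km+1.78)/1.78 = 4.68(Km+31.1)/31.1.
1.112·Km + 1.98 = 0.1505·Km + 4.68, so (1.112 − 0.1505)·Km = 4.68 − 1.98.
Km = 2.700/0.9619 = 2.81 mM; then Vmax = 1.98(2.81+1.78)/1.78 = 5.10 μmol·min⁻¹.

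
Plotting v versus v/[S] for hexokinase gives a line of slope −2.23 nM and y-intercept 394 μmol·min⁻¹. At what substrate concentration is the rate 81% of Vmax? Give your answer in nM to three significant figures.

9.51 nM

The Eadie–Hofstee slope gives Km = 2.23 nM (slope = −Km).
v/Vmax = [S]/(Km+[S]) = 0.81 ⇒ [S] = Km·0.81/(1−0.81) = 2.23 × 4.263 = 9.51 nM.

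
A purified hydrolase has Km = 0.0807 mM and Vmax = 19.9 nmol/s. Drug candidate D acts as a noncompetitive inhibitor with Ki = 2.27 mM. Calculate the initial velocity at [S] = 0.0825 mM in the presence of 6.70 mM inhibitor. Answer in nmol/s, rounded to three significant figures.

2.55 nmol/s

With α = 1 + [I]/Ki = 1 + 6.70/2.27 = 3.952, the noncompetitive rate law is v = (Vmax/α)·[S] / (Km + [S]).
v = (19.9/3.952)×0.0825 / (0.0807 + 0.0825) = 0.4155/0.1632 = 2.55 nmol/s.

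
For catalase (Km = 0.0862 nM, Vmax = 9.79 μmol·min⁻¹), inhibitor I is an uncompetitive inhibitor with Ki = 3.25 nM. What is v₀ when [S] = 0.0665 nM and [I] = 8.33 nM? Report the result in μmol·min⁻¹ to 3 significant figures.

α = 1 + [I]/Ki = 1 + 8.33/3.25 = 3.563.
For an uncompetitive inhibitor, both parameters are divided by α, giving Vmax/α and Km/α: Km,app = 0.0242 nM, Vmax,app = 2.75 μmol·min⁻¹.
v = Vmax,app·[S]/(Km,app + [S]) = 2.75 × 0.0665/(0.0242 + 0.0665) = 2.01 μmol·min⁻¹.

2.01 μmol·min⁻¹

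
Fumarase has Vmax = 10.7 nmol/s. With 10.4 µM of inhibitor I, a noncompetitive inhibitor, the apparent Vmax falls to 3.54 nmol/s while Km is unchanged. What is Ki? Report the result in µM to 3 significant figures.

Noncompetitive: Vmax,app = Vmax/α with α = 1 + [I]/Ki.
α = Vmax/Vmax,app = 10.7/3.54 = 3.023.
Ki = [I]/(α − 1) = 10.4/2.023 = 5.14 µM.

5.14 µM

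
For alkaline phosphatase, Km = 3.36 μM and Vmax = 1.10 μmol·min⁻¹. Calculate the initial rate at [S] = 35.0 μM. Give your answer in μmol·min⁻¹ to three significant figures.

1.00 μmol·min⁻¹

v = Vmax·[S]/(Km + [S]) = 1.10 × 35.0 / (3.36 + 35.0)
  = 38.50 / 38.36 = 1.00 μmol·min⁻¹.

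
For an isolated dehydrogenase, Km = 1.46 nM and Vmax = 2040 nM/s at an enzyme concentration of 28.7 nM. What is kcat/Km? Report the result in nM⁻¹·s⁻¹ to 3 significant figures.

48.7 nM⁻¹·s⁻¹

kcat = Vmax/[E]total = 2040/28.7 = 71.1 s⁻¹.
kcat/Km = 71.1/1.46 = 48.7 nM⁻¹·s⁻¹.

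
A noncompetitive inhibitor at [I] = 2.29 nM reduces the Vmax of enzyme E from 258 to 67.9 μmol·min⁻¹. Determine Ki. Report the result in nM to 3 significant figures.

Noncompetitive: Vmax,app = Vmax/α with α = 1 + [I]/Ki.
α = Vmax/Vmax,app = 258/67.9 = 3.800.
Ki = [I]/(α − 1) = 2.29/2.800 = 0.818 nM.

0.818 nM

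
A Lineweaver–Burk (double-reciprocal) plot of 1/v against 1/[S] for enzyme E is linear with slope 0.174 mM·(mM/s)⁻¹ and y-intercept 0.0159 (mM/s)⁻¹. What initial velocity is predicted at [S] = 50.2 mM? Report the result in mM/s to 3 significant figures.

51.6 mM/s

The y-intercept is 1/Vmax, so Vmax = 1/0.0159 = 62.9 mM/s.
The slope is Km/Vmax, so Km = 0.174 × 62.9 = 10.9 mM.
Then v = 62.9 × 50.2/(10.9 + 50.2) = 51.6 mM/s.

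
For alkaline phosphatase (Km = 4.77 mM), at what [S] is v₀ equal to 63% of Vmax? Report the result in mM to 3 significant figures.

8.12 mM

v/Vmax = [S]/(Km+[S]) = 0.63, so [S] = Km·0.63/(1 − 0.63) = 4.77 × 1.703.
[S] = 8.12 mM.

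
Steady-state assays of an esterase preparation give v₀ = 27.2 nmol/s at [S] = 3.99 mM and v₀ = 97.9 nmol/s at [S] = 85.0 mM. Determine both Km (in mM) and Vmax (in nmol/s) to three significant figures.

In reciprocal form, 1/v = (Km/Vmax)·(1/[S]) + 1/Vmax. The two points give (1/[S], 1/v) = (0.2506, 0.03676) and (0.01176, 0.01021).
Slope = (0.03676 − 0.01021)/(0.2506 − 0.01176) = 0.1112; intercept = 0.03676 − 0.1112×0.2506 = 0.008907.
Vmax = 1/intercept = 112 nmol/s; Km = slope × Vmax = 0.1112 × 112 = 12.5 mM.

Km = 12.5 mM; Vmax = 112 nmol/s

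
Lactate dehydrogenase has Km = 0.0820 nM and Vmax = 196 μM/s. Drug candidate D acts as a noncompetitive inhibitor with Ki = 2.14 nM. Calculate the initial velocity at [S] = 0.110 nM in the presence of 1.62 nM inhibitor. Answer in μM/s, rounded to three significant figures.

α = 1 + [I]/Ki = 1 + 1.62/2.14 = 1.757.
For a noncompetitive inhibitor, Vmax is reduced to Vmax/α while Km is unchanged: Km,app = 0.0820 nM, Vmax,app = 112 μM/s.
v = Vmax,app·[S]/(Km,app + [S]) = 112 × 0.110/(0.0820 + 0.110) = 63.9 μM/s.

63.9 μM/s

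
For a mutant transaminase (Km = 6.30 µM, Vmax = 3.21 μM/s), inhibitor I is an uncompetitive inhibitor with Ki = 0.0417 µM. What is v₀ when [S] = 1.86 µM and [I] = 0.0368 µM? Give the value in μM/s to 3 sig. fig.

With α = 1 + [I]/Ki = 1 + 0.0368/0.0417 = 1.882, the uncompetitive rate law is v = (Vmax/α)·[S] / (Km/α + [S]).
v = (3.21/1.882)×1.86 / (6.30/1.882 + 1.86) = 3.172/5.207 = 0.609 μM/s.

0.609 μM/s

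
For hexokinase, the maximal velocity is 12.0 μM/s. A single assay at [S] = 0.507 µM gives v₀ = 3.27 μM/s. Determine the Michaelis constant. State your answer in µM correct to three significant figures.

v/Vmax = 3.27/12.0 = 0.2725 = [S]/(Km+[S]).
So Km + [S] = [S]/0.2725 = 1.861 µM, giving Km = 1.861 − 0.507 = 1.35 µM.

1.35 µM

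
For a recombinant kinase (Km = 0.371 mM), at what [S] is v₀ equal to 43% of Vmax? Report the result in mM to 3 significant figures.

v/Vmax = [S]/(Km+[S]) = 0.43, so [S] = Km·0.43/(1 − 0.43) = 0.371 × 0.7544.
[S] = 0.280 mM.

0.280 mM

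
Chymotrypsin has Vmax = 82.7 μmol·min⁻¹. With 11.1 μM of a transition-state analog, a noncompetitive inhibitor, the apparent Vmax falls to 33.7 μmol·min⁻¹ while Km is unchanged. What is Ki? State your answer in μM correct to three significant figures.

Noncompetitive: Vmax,app = Vmax/α with α = 1 + [I]/Ki.
α = Vmax/Vmax,app = 82.7/33.7 = 2.454.
Since α = 1 + [I]/Ki, [I]/Ki = 2.454 − 1 = 1.454 and Ki = 11.1/1.454 = 7.63 μM.

7.63 μM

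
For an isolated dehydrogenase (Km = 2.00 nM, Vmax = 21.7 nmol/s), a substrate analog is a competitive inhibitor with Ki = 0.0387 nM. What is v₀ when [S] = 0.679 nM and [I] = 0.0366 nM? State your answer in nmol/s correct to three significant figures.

With α = 1 + [I]/Ki = 1 + 0.0366/0.0387 = 1.946, the competitive rate law is v = Vmax[S] / (αKm + [S]).
v = 21.7×0.679 / (1.946×2.00 + 0.679) = 14.73/4.570 = 3.22 nmol/s.

3.22 nmol/s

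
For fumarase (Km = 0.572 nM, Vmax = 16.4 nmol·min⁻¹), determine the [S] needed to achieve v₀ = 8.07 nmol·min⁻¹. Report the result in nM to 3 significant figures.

0.554 nM

Rearranging v = Vmax[S]/(Km+[S]) gives [S] = Km·v/(Vmax − v).
[S] = 0.572 × 8.07 / (16.4 − 8.07) = 4.616/8.330 = 0.554 nM.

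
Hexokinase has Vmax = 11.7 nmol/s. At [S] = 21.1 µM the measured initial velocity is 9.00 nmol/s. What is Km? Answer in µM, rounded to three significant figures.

From v = Vmax[S]/(Km+[S]), Km = [S](Vmax − v)/v.
Km = 21.1 × (11.7 − 9.00) / 9.00 = 56.97/9.00 = 6.33 µM.

6.33 µM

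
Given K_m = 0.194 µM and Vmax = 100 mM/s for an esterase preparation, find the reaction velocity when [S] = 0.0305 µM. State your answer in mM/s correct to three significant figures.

13.6 mM/s

v = Vmax·[S]/(Km + [S]) = 100 × 0.0305 / (0.194 + 0.0305)
  = 3.050 / 0.2245 = 13.6 mM/s.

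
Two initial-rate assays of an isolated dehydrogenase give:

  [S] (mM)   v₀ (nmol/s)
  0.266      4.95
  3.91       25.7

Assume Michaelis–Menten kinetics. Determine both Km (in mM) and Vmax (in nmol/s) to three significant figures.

Km = 1.72 mM; Vmax = 37.0 nmol/s

In reciprocal form, 1/v = (Km/Vmax)·(1/[S]) + 1/Vmax. The two points give (1/[S], 1/v) = (3.759, 0.2020) and (0.2558, 0.03891).
Slope = (0.2020 − 0.03891)/(3.759 − 0.2558) = 0.04655; intercept = 0.2020 − 0.04655×3.759 = 0.02700.
Vmax = 1/intercept = 37.0 nmol/s; Km = slope × Vmax = 0.04655 × 37.0 = 1.72 mM.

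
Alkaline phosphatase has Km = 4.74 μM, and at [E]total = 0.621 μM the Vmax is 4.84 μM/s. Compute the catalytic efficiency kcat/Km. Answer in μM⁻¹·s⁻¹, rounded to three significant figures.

kcat = Vmax/[E]total = 4.84/0.621 = 7.79 s⁻¹.
kcat/Km = 7.79/4.74 = 1.64 μM⁻¹·s⁻¹.

1.64 μM⁻¹·s⁻¹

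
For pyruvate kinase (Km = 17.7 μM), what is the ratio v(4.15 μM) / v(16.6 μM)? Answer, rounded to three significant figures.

Since Vmax cancels, v₂/v₁ = [S]₂(Km+[S]₁) / [S]₁(Km+[S]₂).
= 4.15×(17.7+16.6) / (16.6×(17.7+4.15)) = 142.3/362.7 = 0.392.

0.392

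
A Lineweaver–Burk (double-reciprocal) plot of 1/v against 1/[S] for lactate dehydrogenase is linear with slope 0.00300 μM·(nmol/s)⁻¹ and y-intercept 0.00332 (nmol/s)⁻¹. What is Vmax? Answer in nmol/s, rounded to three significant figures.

The y-intercept of a Lineweaver–Burk plot equals 1/Vmax, so Vmax = 1/0.00332 = 301 nmol/s.

301 nmol/s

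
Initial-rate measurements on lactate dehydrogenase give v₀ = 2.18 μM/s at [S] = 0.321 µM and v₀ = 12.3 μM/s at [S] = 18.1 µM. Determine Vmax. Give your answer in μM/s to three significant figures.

In reciprocal form, 1/v = (Km/Vmax)·(1/[S]) + 1/Vmax. The two points give (1/[S], 1/v) = (3.115, 0.4587) and (0.05525, 0.08130).
Slope = (0.4587 − 0.08130)/(3.115 − 0.05525) = 0.1233; intercept = 0.4587 − 0.1233×3.115 = 0.07449.
Vmax = 1/intercept = 13.4 μM/s; Km = slope × Vmax = 0.1233 × 13.4 = 1.66 µM.

13.4 μM/s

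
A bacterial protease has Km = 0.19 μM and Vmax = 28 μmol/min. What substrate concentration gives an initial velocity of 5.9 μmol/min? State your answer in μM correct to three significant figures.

Rearranging v = Vmax[S]/(Km+[S]) gives [S] = Km·v/(Vmax − v).
[S] = 0.19 × 5.9 / (28 − 5.9) = 1.121/22.10 = 0.0507 μM.

0.0507 μM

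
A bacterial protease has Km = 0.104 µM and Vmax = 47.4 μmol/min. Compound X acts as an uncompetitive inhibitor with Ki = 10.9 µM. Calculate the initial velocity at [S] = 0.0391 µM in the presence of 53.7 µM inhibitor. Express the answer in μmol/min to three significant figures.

α = 1 + [I]/Ki = 1 + 53.7/10.9 = 5.927.
For an uncompetitive inhibitor, both parameters are divided by α, giving Vmax/α and Km/α: Km,app = 0.0175 µM, Vmax,app = 8.00 μmol/min.
v = Vmax,app·[S]/(Km,app + [S]) = 8.00 × 0.0391/(0.0175 + 0.0391) = 5.52 μmol/min.

5.52 μmol/min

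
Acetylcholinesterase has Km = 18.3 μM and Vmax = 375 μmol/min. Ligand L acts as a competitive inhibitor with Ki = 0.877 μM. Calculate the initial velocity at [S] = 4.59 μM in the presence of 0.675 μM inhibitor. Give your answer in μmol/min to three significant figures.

α = 1 + [I]/Ki = 1 + 0.675/0.877 = 1.770.
For a competitive inhibitor, Vmax is unchanged and the apparent Km becomes α·Km: Km,app = 32.4 μM, Vmax,app = 375 μmol/min.
v = Vmax,app·[S]/(Km,app + [S]) = 375 × 4.59/(32.4 + 4.59) = 46.6 μmol/min.

46.6 μmol/min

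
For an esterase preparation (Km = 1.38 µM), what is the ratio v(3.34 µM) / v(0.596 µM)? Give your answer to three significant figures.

2.35

The fractional saturations are [S]/(Km+[S]) = 0.596/1.976 = 0.3016 and 3.34/4.720 = 0.7076.
v₂/v₁ is just their ratio: 0.7076/0.3016 = 2.35.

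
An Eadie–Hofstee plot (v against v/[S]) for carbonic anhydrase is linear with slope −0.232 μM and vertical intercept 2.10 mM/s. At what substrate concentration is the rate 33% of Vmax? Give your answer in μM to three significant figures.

The Eadie–Hofstee slope gives Km = 0.232 μM (slope = −Km).
v/Vmax = [S]/(Km+[S]) = 0.33 ⇒ [S] = Km·0.33/(1−0.33) = 0.232 × 0.4925 = 0.114 μM.

0.114 μM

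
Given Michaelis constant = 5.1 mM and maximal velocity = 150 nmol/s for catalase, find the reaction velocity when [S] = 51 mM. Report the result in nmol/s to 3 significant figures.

136 nmol/s

[S]/(Km+[S]) = 51/56.10 = 0.9091, the fractional saturation.
v = 0.9091 × Vmax = 0.9091 × 150 = 136 nmol/s.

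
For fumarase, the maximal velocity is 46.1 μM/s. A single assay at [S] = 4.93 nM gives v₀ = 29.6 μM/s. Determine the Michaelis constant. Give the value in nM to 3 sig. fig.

2.75 nM

From v = Vmax[S]/(Km+[S]), Km = [S](Vmax − v)/v.
Km = 4.93 × (46.1 − 29.6) / 29.6 = 81.34/29.6 = 2.75 nM.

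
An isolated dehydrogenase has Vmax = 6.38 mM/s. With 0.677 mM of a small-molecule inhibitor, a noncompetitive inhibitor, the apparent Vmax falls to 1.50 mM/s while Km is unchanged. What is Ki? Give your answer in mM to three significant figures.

0.208 mM

Noncompetitive: Vmax,app = Vmax/α with α = 1 + [I]/Ki.
α = Vmax/Vmax,app = 6.38/1.50 = 4.253.
Since α = 1 + [I]/Ki, [I]/Ki = 4.253 − 1 = 3.253 and Ki = 0.677/3.253 = 0.208 mM.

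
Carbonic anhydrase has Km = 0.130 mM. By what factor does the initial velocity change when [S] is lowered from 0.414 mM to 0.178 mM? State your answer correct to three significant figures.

0.759

Since Vmax cancels, v₂/v₁ = [S]₂(Km+[S]₁) / [S]₁(Km+[S]₂).
= 0.178×(0.130+0.414) / (0.414×(0.130+0.178)) = 0.09683/0.1275 = 0.759.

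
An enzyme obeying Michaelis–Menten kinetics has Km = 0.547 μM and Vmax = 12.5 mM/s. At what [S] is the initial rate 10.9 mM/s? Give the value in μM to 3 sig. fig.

Rearranging v = Vmax[S]/(Km+[S]) gives [S] = Km·v/(Vmax − v).
[S] = 0.547 × 10.9 / (12.5 − 10.9) = 5.962/1.600 = 3.73 μM.

3.73 μM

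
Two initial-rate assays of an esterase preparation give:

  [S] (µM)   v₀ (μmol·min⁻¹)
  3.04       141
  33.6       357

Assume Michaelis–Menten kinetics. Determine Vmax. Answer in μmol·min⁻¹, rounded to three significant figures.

In reciprocal form, 1/v = (Km/Vmax)·(1/[S]) + 1/Vmax. The two points give (1/[S], 1/v) = (0.3289, 0.007092) and (0.02976, 0.002801).
Slope = (0.007092 − 0.002801)/(0.3289 − 0.02976) = 0.01434; intercept = 0.007092 − 0.01434×0.3289 = 0.002374.
Vmax = 1/intercept = 421 μmol·min⁻¹; Km = slope × Vmax = 0.01434 × 421 = 6.04 µM.

421 μmol·min⁻¹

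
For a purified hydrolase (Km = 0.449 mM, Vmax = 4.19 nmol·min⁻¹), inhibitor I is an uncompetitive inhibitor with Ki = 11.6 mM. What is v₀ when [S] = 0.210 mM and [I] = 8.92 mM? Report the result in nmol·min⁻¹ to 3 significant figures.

With α = 1 + [I]/Ki = 1 + 8.92/11.6 = 1.769, the uncompetitive rate law is v = (Vmax/α)·[S] / (Km/α + [S]).
v = (4.19/1.769)×0.210 / (0.449/1.769 + 0.210) = 0.4974/0.4638 = 1.07 nmol·min⁻¹.

1.07 nmol·min⁻¹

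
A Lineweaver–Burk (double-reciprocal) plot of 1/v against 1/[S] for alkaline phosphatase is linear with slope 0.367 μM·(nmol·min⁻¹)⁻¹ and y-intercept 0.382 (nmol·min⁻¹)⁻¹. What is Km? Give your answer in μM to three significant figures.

0.961 μM

y-intercept = 1/Vmax ⇒ Vmax = 2.62 nmol·min⁻¹; slope = Km/Vmax ⇒ Km = slope × Vmax.
Km = 0.367 × 2.62 = 0.961 μM.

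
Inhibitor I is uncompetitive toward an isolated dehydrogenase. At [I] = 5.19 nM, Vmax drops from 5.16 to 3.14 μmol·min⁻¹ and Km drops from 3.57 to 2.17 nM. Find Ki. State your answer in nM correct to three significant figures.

8.07 nM

Uncompetitive: Vmax,app = Vmax/α (and Km,app = Km/α) with α = 1 + [I]/Ki.
α = Vmax/Vmax,app = 5.16/3.14 = 1.643.
Ki = [I]/(α − 1) = 5.19/0.6433 = 8.07 nM.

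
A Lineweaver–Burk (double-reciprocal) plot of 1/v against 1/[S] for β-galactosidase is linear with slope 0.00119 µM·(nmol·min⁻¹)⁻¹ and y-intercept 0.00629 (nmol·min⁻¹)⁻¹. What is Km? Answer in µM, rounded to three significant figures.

y-intercept = 1/Vmax ⇒ Vmax = 159 nmol·min⁻¹; slope = Km/Vmax ⇒ Km = slope × Vmax.
Km = 0.00119 × 159 = 0.189 µM.

0.189 µM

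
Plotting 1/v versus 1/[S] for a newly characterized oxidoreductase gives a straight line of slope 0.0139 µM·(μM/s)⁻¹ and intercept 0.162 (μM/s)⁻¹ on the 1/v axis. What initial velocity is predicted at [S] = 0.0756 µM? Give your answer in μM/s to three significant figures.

2.89 μM/s

The y-intercept is 1/Vmax, so Vmax = 1/0.162 = 6.17 μM/s.
The slope is Km/Vmax, so Km = 0.0139 × 6.17 = 0.0858 µM.
Then v = 6.17 × 0.0756/(0.0858 + 0.0756) = 2.89 μM/s.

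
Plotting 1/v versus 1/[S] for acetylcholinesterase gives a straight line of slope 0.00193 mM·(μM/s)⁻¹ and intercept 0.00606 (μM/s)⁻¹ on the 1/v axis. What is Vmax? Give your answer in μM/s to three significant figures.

The y-intercept of a Lineweaver–Burk plot equals 1/Vmax, so Vmax = 1/0.00606 = 165 μM/s.

165 μM/s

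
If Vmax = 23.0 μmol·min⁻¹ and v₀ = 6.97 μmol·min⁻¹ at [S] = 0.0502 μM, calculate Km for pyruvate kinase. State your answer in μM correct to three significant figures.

v/Vmax = 6.97/23.0 = 0.3030 = [S]/(Km+[S]).
So Km + [S] = [S]/0.3030 = 0.1657 μM, giving Km = 0.1657 − 0.0502 = 0.115 μM.

0.115 μM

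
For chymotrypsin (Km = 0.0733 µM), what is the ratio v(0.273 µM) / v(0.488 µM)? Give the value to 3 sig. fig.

Since Vmax cancels, v₂/v₁ = [S]₂(Km+[S]₁) / [S]₁(Km+[S]₂).
= 0.273×(0.0733+0.488) / (0.488×(0.0733+0.273)) = 0.1532/0.1690 = 0.907.

0.907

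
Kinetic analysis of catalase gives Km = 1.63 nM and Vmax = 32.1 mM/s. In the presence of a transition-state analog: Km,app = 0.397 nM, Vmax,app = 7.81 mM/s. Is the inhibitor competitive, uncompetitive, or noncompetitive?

Both Km and Vmax decrease by the same factor (~4.11-fold) — characteristic of uncompetitive inhibition.

uncompetitive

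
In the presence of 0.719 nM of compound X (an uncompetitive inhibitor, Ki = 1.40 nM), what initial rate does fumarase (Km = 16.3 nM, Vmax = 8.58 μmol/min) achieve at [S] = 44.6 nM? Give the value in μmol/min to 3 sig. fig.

With α = 1 + [I]/Ki = 1 + 0.719/1.40 = 1.514, the uncompetitive rate law is v = (Vmax/α)·[S] / (Km/α + [S]).
v = (8.58/1.514)×44.6 / (16.3/1.514 + 44.6) = 252.8/55.37 = 4.57 μmol/min.

4.57 μmol/min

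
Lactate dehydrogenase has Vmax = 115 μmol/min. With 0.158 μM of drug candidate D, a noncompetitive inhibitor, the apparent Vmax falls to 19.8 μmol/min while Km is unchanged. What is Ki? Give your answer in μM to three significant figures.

0.0329 μM

Noncompetitive: Vmax,app = Vmax/α with α = 1 + [I]/Ki.
α = Vmax/Vmax,app = 115/19.8 = 5.808.
Since α = 1 + [I]/Ki, [I]/Ki = 5.808 − 1 = 4.808 and Ki = 0.158/4.808 = 0.0329 μM.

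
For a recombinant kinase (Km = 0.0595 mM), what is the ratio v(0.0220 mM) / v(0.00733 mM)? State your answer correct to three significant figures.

The fractional saturations are [S]/(Km+[S]) = 0.00733/0.06683 = 0.1097 and 0.0220/0.08150 = 0.2699.
v₂/v₁ is just their ratio: 0.2699/0.1097 = 2.46.

2.46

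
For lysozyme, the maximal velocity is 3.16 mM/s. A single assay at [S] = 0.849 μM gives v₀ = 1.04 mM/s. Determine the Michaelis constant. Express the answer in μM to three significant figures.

From v = Vmax[S]/(Km+[S]), Km = [S](Vmax − v)/v.
Km = 0.849 × (3.16 − 1.04) / 1.04 = 1.800/1.04 = 1.73 μM.

1.73 μM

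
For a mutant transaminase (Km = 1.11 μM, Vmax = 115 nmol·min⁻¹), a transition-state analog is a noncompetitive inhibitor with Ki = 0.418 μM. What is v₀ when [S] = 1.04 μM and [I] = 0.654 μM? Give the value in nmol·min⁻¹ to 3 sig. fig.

21.7 nmol·min⁻¹

α = 1 + [I]/Ki = 1 + 0.654/0.418 = 2.565.
For a noncompetitive inhibitor, Vmax is reduced to Vmax/α while Km is unchanged: Km,app = 1.11 μM, Vmax,app = 44.8 nmol·min⁻¹.
v = Vmax,app·[S]/(Km,app + [S]) = 44.8 × 1.04/(1.11 + 1.04) = 21.7 nmol·min⁻¹.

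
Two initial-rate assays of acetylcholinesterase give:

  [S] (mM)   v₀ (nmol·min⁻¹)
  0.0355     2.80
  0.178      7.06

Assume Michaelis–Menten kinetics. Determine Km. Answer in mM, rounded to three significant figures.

0.109 mM

From v = Vmax[S]/(Km+[S]), each point gives Vmax = v(Km+[S])/[S].
Equating: 2.80(Km+0.0355)/0.0355 = 7.06(Km+0.178)/0.178.
78.87·Km + 2.80 = 39.66·Km + 7.06, so (78.87 − 39.66)·Km = 7.06 − 2.80.
Km = 4.260/39.21 = 0.109 mM; then Vmax = 2.80(0.109+0.0355)/0.0355 = 11.4 nmol·min⁻¹.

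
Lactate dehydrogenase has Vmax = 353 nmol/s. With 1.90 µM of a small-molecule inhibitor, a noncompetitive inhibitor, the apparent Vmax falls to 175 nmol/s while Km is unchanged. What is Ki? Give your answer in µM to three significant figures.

Noncompetitive: Vmax,app = Vmax/α with α = 1 + [I]/Ki.
α = Vmax/Vmax,app = 353/175 = 2.017.
Ki = [I]/(α − 1) = 1.90/1.017 = 1.87 µM.

1.87 µM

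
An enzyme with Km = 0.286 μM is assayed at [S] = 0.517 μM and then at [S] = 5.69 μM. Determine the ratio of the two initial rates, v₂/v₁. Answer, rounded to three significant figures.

1.48

Since Vmax cancels, v₂/v₁ = [S]₂(Km+[S]₁) / [S]₁(Km+[S]₂).
= 5.69×(0.286+0.517) / (0.517×(0.286+5.69)) = 4.569/3.090 = 1.48.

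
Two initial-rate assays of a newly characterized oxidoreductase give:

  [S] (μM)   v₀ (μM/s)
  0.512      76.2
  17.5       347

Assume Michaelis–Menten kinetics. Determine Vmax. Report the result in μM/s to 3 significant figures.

From v = Vmax[S]/(Km+[S]), each point gives Vmax = v(Km+[S])/[S].
Equating: 76.2(Km+0.512)/0.512 = 347(Km+17.5)/17.5.
148.8·Km + 76.2 = 19.83·Km + 347, so (148.8 − 19.83)·Km = 347 − 76.2.
Km = 270.8/129.0 = 2.10 μM; then Vmax = 76.2(2.10+0.512)/0.512 = 389 μM/s.

389 μM/s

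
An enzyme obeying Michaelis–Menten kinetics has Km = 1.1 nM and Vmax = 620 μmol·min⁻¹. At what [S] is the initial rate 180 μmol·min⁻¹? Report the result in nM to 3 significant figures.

The required fractional saturation is v/Vmax = 180/620 = 0.2903.
Then [S]/(Km+[S]) = 0.2903 ⇒ [S] = 1.1 × 0.2903/(1 − 0.2903) = 0.450 nM.

0.450 nM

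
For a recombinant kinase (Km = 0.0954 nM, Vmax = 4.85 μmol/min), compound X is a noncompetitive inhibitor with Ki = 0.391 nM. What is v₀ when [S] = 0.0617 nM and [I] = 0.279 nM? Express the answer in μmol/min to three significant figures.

1.11 μmol/min

With α = 1 + [I]/Ki = 1 + 0.279/0.391 = 1.714, the noncompetitive rate law is v = (Vmax/α)·[S] / (Km + [S]).
v = (4.85/1.714)×0.0617 / (0.0954 + 0.0617) = 0.1746/0.1571 = 1.11 μmol/min.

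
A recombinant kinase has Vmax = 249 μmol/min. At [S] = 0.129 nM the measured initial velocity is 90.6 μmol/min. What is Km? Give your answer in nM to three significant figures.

0.226 nM

From v = Vmax[S]/(Km+[S]), Km = [S](Vmax − v)/v.
Km = 0.129 × (249 − 90.6) / 90.6 = 20.43/90.6 = 0.226 nM.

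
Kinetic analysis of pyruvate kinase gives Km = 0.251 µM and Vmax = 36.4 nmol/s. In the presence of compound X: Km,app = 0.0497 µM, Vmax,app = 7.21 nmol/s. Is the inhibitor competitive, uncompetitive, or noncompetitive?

uncompetitive

Both Km and Vmax decrease by the same factor (~5.05-fold) — characteristic of uncompetitive inhibition.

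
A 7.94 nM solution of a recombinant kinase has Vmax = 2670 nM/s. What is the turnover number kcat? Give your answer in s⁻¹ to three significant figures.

kcat = Vmax/[E]total = 2670 nM/s / 7.94 nM = 336 s⁻¹.

336 s⁻¹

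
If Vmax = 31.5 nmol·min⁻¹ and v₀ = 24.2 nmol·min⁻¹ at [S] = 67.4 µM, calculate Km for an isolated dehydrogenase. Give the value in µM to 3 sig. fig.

20.3 µM

From v = Vmax[S]/(Km+[S]), Km = [S](Vmax − v)/v.
Km = 67.4 × (31.5 − 24.2) / 24.2 = 492.0/24.2 = 20.3 µM.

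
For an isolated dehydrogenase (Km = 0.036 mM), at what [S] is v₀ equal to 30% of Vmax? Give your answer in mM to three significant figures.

0.0154 mM

v/Vmax = [S]/(Km+[S]) = 0.3, so [S] = Km·0.3/(1 − 0.3) = 0.036 × 0.4286.
[S] = 0.0154 mM.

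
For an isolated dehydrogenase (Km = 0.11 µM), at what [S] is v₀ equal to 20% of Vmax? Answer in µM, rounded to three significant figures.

0.0275 µM

v/Vmax = [S]/(Km+[S]) = 0.2, so [S] = Km·0.2/(1 − 0.2) = 0.11 × 0.2500.
[S] = 0.0275 µM.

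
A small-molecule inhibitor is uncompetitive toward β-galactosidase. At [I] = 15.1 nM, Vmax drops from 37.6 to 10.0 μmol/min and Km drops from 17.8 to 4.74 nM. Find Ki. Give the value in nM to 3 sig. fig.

Uncompetitive: Vmax,app = Vmax/α (and Km,app = Km/α) with α = 1 + [I]/Ki.
α = Vmax/Vmax,app = 37.6/10.0 = 3.760.
Since α = 1 + [I]/Ki, [I]/Ki = 3.760 − 1 = 2.760 and Ki = 15.1/2.760 = 5.47 nM.

5.47 nM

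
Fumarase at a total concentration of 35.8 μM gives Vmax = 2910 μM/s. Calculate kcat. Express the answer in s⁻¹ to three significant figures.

81.3 s⁻¹

kcat = Vmax/[E]total = 2910 μM/s / 35.8 μM = 81.3 s⁻¹.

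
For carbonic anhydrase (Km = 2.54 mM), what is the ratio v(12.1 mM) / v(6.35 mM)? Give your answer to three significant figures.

1.16

The fractional saturations are [S]/(Km+[S]) = 6.35/8.890 = 0.7143 and 12.1/14.64 = 0.8265.
v₂/v₁ is just their ratio: 0.8265/0.7143 = 1.16.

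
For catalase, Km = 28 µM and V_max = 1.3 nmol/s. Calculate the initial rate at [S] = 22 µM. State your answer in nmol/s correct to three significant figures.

0.572 nmol/s

[S]/(Km+[S]) = 22/50.00 = 0.4400, the fractional saturation.
v = 0.4400 × Vmax = 0.4400 × 1.3 = 0.572 nmol/s.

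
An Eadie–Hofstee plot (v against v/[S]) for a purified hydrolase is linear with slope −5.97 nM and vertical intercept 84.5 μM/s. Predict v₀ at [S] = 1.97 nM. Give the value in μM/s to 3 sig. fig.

21.0 μM/s

In the Eadie–Hofstee form v = Vmax − Km·(v/[S]), the slope is −Km and the intercept is Vmax, so Km = 5.97 nM and Vmax = 84.5 μM/s.
v = 84.5 × 1.97/(5.97 + 1.97) = 21.0 μM/s.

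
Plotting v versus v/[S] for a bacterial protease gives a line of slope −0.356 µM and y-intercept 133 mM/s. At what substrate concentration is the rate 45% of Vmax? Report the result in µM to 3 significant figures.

0.291 µM

The Eadie–Hofstee slope gives Km = 0.356 µM (slope = −Km).
v/Vmax = [S]/(Km+[S]) = 0.45 ⇒ [S] = Km·0.45/(1−0.45) = 0.356 × 0.8182 = 0.291 µM.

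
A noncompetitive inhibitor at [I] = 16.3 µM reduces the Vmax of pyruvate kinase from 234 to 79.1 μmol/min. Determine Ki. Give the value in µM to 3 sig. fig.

8.32 µM

Noncompetitive: Vmax,app = Vmax/α with α = 1 + [I]/Ki.
α = Vmax/Vmax,app = 234/79.1 = 2.958.
Since α = 1 + [I]/Ki, [I]/Ki = 2.958 − 1 = 1.958 and Ki = 16.3/1.958 = 8.32 µM.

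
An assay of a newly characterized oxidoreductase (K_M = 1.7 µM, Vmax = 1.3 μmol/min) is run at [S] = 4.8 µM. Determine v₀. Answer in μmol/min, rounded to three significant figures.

[S]/(Km+[S]) = 4.8/6.500 = 0.7385, the fractional saturation.
v = 0.7385 × Vmax = 0.7385 × 1.3 = 0.960 μmol/min.

0.960 μmol/min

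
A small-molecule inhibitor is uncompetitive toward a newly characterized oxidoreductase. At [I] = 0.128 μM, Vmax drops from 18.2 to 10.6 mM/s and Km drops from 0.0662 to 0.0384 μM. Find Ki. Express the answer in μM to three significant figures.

Uncompetitive: Vmax,app = Vmax/α (and Km,app = Km/α) with α = 1 + [I]/Ki.
α = Vmax/Vmax,app = 18.2/10.6 = 1.717.
Since α = 1 + [I]/Ki, [I]/Ki = 1.717 − 1 = 0.7170 and Ki = 0.128/0.7170 = 0.179 μM.

0.179 μM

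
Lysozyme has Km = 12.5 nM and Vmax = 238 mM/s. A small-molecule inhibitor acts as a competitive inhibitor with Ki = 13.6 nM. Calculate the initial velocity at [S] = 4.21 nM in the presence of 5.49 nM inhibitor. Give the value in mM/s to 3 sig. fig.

With α = 1 + [I]/Ki = 1 + 5.49/13.6 = 1.404, the competitive rate law is v = Vmax[S] / (αKm + [S]).
v = 238×4.21 / (1.404×12.5 + 4.21) = 1002/21.76 = 46.1 mM/s.

46.1 mM/s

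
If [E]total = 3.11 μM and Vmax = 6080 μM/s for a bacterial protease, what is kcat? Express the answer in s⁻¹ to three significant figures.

kcat = Vmax/[E]total = 6080 μM/s / 3.11 μM = 1950 s⁻¹.

1950 s⁻¹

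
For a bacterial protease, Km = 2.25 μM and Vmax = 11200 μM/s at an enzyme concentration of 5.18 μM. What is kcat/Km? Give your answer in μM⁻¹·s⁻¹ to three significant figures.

961 μM⁻¹·s⁻¹

kcat = Vmax/[E]total = 11200/5.18 = 2160 s⁻¹.
kcat/Km = 2160/2.25 = 961 μM⁻¹·s⁻¹.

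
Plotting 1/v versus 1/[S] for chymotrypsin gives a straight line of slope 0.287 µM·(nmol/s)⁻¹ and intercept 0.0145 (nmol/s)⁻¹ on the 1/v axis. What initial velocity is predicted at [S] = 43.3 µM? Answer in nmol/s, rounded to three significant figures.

47.3 nmol/s

The y-intercept is 1/Vmax, so Vmax = 1/0.0145 = 69.0 nmol/s.
The slope is Km/Vmax, so Km = 0.287 × 69.0 = 19.8 µM.
Then v = 69.0 × 43.3/(19.8 + 43.3) = 47.3 nmol/s.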